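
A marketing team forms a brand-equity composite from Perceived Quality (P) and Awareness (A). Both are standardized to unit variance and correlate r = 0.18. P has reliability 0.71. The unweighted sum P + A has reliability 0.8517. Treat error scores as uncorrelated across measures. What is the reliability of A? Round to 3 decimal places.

0.940

Var(P+A) = 2 + 2·0.18 = 2.360.
True-score variance = ρ_P + ρ_A + 2·0.18, so 0.8517 = (0.71 + ρ_A + 0.36) / 2.360.
ρ_A = 0.8517·2.360 − 0.71 − 0.36 = 0.940.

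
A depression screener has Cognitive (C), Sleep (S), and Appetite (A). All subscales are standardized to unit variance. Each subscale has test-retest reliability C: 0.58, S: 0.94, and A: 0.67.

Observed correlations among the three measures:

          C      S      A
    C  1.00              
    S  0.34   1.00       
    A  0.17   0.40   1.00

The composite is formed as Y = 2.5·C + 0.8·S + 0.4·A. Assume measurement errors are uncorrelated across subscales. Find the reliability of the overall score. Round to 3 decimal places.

Var(Y) = 2.5² + 0.8² + 0.4² + 2·[2·0.34 + 0.17 + 0.32·0.40] = 7.05 + 1.956 = 9.006.
With uncorrelated errors the cross-covariances are all true-score covariance, so they carry over unchanged; only the diagonal terms shrink to ρᵢσᵢ².
True-score variance = [2.5²·0.58 + 0.8²·0.94 + 0.4²·0.67] + 1.956 = 4.3338 + 1.956 = 6.2898.
Reliability = 6.2898 / 9.006 = 0.698.

0.698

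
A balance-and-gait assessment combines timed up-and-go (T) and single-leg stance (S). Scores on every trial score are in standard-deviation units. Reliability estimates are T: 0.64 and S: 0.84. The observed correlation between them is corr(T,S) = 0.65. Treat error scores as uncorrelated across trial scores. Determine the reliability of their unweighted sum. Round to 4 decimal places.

Var(T+S) = 2 + 2·[0.65] = 2 + 1.3 = 3.3.
Under uncorrelated errors the observed covariances equal the true-score covariances, so only the own-variance terms attenuate.
True-score variance = [0.64 + 0.84] + 1.3 = 1.48 + 1.3 = 2.78.
Reliability = 2.78 / 3.3 = 0.8424.

0.8424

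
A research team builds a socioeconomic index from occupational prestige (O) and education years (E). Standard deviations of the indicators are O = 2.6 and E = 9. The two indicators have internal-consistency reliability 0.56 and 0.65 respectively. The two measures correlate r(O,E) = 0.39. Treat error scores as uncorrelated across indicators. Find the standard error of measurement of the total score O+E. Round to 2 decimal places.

Var(total) = 87.76 + 18.252 = 106.012.
True-score variance = 56.4356 + 18.252 = 74.6876, so reliability = 0.7045.
Error variance = 106.012 − 74.6876 = 31.3244; SEM = √31.3244 = 5.60.

5.60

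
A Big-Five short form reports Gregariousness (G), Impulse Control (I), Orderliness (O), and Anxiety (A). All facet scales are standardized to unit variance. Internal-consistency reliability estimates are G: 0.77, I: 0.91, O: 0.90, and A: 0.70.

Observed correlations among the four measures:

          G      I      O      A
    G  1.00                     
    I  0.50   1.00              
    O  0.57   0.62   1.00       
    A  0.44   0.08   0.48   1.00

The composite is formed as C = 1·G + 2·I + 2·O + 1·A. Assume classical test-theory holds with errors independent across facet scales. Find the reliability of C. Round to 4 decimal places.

0.9423

Var(C) = 1 + 2² + 2² + 1 + 2·[2·0.50 + 2·0.57 + 0.44 + 4·0.62 + 2·0.08 + 2·0.48] = 10 + 12.36 = 22.36.
Under uncorrelated errors the observed covariances equal the true-score covariances, so only the own-variance terms attenuate.
True-score variance = [0.77 + 2²·0.91 + 2²·0.90 + 0.70] + 12.36 = 8.71 + 12.36 = 21.07.
Reliability = 21.07 / 22.36 = 0.9423.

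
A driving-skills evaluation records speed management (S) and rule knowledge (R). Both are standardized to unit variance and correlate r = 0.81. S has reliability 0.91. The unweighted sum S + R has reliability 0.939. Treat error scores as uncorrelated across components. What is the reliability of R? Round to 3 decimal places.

0.869

Var(S+R) = 2 + 2·0.81 = 3.620.
True-score variance = ρ_S + ρ_R + 2·0.81, so 0.939 = (0.91 + ρ_R + 1.62) / 3.620.
ρ_R = 0.939·3.620 − 0.91 − 1.62 = 0.869.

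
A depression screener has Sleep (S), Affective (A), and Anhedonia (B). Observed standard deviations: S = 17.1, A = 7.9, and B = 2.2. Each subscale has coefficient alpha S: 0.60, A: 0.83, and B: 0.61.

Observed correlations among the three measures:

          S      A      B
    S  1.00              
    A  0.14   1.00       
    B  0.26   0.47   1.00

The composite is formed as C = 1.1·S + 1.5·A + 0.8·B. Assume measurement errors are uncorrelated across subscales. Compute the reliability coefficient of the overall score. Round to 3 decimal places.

Var(C) = 1.1²·17.1² + 1.5²·7.9² + 0.8²·2.2² + 2·[1.65·17.1·7.9·0.14 + 0.88·17.1·2.2·0.26 + 1.2·7.9·2.2·0.47] = 497.336 + 99.2311 = 596.567.
With uncorrelated errors the cross-covariances are all true-score covariance, so they carry over unchanged; only the diagonal terms shrink to ρᵢσᵢ².
True-score variance = [1.1²·17.1²·0.60 + 1.5²·7.9²·0.83 + 0.8²·2.2²·0.61] + 99.2311 = 330.73 + 99.2311 = 429.961.
Reliability = 429.961 / 596.567 = 0.721.

0.721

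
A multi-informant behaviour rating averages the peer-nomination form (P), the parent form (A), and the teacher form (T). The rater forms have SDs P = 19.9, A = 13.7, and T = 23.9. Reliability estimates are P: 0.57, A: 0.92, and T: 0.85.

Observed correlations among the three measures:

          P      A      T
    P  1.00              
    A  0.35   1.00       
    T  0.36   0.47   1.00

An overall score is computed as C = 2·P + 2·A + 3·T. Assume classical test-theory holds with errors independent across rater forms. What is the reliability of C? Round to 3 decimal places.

Var(C) = 2²·19.9² + 2²·13.7² + 3²·23.9² + 2·[4·19.9·13.7·0.35 + 6·19.9·23.9·0.36 + 6·13.7·23.9·0.47] = 7475.69 + 4664.7 = 12140.4.
With uncorrelated errors the cross-covariances are all true-score covariance, so they carry over unchanged; only the diagonal terms shrink to ρᵢσᵢ².
True-score variance = [2²·19.9²·0.57 + 2²·13.7²·0.92 + 3²·23.9²·0.85] + 4664.7 = 5963.36 + 4664.7 = 10628.1.
Reliability = 10628.1 / 12140.4 = 0.875.

0.875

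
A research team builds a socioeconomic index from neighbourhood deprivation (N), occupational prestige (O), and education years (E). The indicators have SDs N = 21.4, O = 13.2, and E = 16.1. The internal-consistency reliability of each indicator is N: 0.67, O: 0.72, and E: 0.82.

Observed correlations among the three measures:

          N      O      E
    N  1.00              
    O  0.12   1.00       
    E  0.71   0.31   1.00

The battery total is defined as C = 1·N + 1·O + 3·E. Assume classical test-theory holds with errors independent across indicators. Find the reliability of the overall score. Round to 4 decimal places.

Var(C) = 21.4² + 13.2² + 3²·16.1² + 2·[21.4·13.2·0.12 + 3·21.4·16.1·0.71 + 3·13.2·16.1·0.31] = 2965.09 + 1930.82 = 4895.91.
Under uncorrelated errors the observed covariances equal the true-score covariances, so only the own-variance terms attenuate.
True-score variance = [21.4²·0.67 + 13.2²·0.72 + 3²·16.1²·0.82] + 1930.82 = 2345.26 + 1930.82 = 4276.08.
Reliability = 4276.08 / 4895.91 = 0.8734.

0.8734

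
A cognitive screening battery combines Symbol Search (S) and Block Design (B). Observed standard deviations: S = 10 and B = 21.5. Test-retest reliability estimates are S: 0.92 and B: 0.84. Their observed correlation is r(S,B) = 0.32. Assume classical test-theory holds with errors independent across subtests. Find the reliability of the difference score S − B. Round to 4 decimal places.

Var(S−B) = 10² + 21.5² − 2·10·21.5·0.32 = 562.25 − 137.6 = 424.65.
Because errors are independent across components, Cov(Tᵢ,Tⱼ) = Cov(Xᵢ,Xⱼ); the off-diagonal part of the true-score variance is the same as above.
True-score variance = [10²·0.92 + 21.5²·0.84] − 137.6 = 480.29 − 137.6 = 342.69.
Reliability = 342.69 / 424.65 = 0.8070.

0.8070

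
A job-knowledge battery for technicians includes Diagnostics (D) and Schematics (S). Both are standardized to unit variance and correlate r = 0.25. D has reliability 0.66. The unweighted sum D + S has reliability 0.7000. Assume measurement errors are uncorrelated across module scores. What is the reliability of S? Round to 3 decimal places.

0.590

Var(D+S) = 2 + 2·0.25 = 2.500.
True-score variance = ρ_D + ρ_S + 2·0.25, so 0.7000 = (0.66 + ρ_S + 0.50) / 2.500.
ρ_S = 0.7000·2.500 − 0.66 − 0.50 = 0.590.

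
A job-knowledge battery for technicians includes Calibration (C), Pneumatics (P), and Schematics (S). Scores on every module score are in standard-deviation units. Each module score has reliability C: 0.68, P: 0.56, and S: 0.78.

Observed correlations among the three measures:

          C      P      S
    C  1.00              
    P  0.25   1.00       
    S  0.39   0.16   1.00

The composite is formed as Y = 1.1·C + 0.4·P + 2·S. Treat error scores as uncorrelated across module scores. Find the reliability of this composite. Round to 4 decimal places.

Var(Y) = 1.1² + 0.4² + 2² + 2·[0.44·0.25 + 2.2·0.39 + 0.8·0.16] = 5.37 + 2.192 = 7.562.
With uncorrelated errors the cross-covariances are all true-score covariance, so they carry over unchanged; only the diagonal terms shrink to ρᵢσᵢ².
True-score variance = [1.1²·0.68 + 0.4²·0.56 + 2²·0.78] + 2.192 = 4.0324 + 2.192 = 6.2244.
Reliability = 6.2244 / 7.562 = 0.8231.

0.8231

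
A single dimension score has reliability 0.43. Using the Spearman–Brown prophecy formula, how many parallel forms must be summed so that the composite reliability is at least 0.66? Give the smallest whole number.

3

k ≥ ρ*(1−ρ₁)/(ρ₁(1−ρ*)) = 0.66·0.57 / (0.43·0.34) = 2.573.
Smallest integer k = 3.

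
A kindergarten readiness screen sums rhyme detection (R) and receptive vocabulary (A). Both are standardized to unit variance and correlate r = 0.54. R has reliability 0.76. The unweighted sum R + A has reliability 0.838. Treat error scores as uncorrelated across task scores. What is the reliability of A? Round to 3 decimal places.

0.741

Var(R+A) = 2 + 2·0.54 = 3.080.
True-score variance = ρ_R + ρ_A + 2·0.54, so 0.838 = (0.76 + ρ_A + 1.08) / 3.080.
ρ_A = 0.838·3.080 − 0.76 − 1.08 = 0.741.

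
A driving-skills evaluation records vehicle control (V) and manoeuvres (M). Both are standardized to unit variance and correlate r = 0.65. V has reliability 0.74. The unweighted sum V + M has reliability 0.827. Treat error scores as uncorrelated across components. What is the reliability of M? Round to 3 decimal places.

0.689

Var(V+M) = 2 + 2·0.65 = 3.300.
True-score variance = ρ_V + ρ_M + 2·0.65, so 0.827 = (0.74 + ρ_M + 1.30) / 3.300.
ρ_M = 0.827·3.300 − 0.74 − 1.30 = 0.689.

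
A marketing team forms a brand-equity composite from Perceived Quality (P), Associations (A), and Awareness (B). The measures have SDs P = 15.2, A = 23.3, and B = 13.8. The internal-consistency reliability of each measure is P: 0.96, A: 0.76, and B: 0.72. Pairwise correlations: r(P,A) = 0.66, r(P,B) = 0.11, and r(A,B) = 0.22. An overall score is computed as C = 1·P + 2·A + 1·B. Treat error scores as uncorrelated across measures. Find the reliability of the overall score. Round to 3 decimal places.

0.849

Var(C) = 15.2² + 2²·23.3² + 13.8² + 2·[2·15.2·23.3·0.66 + 15.2·13.8·0.11 + 2·23.3·13.8·0.22] = 2593.04 + 1264.08 = 3857.12.
With uncorrelated errors the cross-covariances are all true-score covariance, so they carry over unchanged; only the diagonal terms shrink to ρᵢσᵢ².
True-score variance = [15.2²·0.96 + 2²·23.3²·0.76 + 13.8²·0.72] + 1264.08 = 2009.3 + 1264.08 = 3273.39.
Reliability = 3273.39 / 3857.12 = 0.849.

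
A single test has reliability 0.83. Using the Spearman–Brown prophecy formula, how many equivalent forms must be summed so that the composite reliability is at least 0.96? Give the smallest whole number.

k ≥ ρ*(1−ρ₁)/(ρ₁(1−ρ*)) = 0.96·0.17 / (0.83·0.04) = 4.916.
Smallest integer k = 5.

5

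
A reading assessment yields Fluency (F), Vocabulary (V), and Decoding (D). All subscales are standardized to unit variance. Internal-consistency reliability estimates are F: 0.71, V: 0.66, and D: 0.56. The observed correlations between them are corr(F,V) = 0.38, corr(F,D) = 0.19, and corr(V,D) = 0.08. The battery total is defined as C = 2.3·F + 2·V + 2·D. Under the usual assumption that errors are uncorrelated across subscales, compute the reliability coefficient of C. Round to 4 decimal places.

Var(C) = 2.3² + 2² + 2² + 2·[4.6·0.38 + 4.6·0.19 + 4·0.08] = 13.29 + 5.884 = 19.174.
With uncorrelated errors the cross-covariances are all true-score covariance, so they carry over unchanged; only the diagonal terms shrink to ρᵢσᵢ².
True-score variance = [2.3²·0.71 + 2²·0.66 + 2²·0.56] + 5.884 = 8.6359 + 5.884 = 14.5199.
Reliability = 14.5199 / 19.174 = 0.7573.

0.7573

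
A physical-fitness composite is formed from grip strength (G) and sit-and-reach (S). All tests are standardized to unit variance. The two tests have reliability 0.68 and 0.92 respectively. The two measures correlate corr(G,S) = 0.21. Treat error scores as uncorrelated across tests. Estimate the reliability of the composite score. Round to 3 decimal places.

Var(G+S) = 2 + 2·[0.21] = 2 + 0.42 = 2.42.
With uncorrelated errors the cross-covariances are all true-score covariance, so they carry over unchanged; only the diagonal terms shrink to ρᵢσᵢ².
True-score variance = [0.68 + 0.92] + 0.42 = 1.6 + 0.42 = 2.02.
Reliability = 2.02 / 2.42 = 0.835.

0.835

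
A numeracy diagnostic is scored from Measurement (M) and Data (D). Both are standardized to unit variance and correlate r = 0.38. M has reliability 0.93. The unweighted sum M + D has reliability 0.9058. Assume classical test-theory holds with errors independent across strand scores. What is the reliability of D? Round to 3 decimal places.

0.810

Var(M+D) = 2 + 2·0.38 = 2.760.
True-score variance = ρ_M + ρ_D + 2·0.38, so 0.9058 = (0.93 + ρ_D + 0.76) / 2.760.
ρ_D = 0.9058·2.760 − 0.93 − 0.76 = 0.810.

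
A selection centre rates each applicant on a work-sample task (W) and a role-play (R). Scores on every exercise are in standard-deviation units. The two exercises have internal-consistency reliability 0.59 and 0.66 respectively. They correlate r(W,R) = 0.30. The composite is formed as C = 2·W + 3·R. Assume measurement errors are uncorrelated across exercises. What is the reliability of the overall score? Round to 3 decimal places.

0.717

Var(C) = 2² + 3² + 2·[6·0.30] = 13 + 3.6 = 16.6.
With uncorrelated errors the cross-covariances are all true-score covariance, so they carry over unchanged; only the diagonal terms shrink to ρᵢσᵢ².
True-score variance = [2²·0.59 + 3²·0.66] + 3.6 = 8.3 + 3.6 = 11.9.
Reliability = 11.9 / 16.6 = 0.717.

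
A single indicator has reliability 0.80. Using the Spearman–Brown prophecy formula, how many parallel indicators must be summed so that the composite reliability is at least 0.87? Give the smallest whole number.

k ≥ ρ*(1−ρ₁)/(ρ₁(1−ρ*)) = 0.87·0.20 / (0.80·0.13) = 1.673.
Smallest integer k = 2.

2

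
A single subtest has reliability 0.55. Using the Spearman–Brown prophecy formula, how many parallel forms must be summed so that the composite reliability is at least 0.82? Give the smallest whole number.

k ≥ ρ*(1−ρ₁)/(ρ₁(1−ρ*)) = 0.82·0.45 / (0.55·0.18) = 3.727.
Smallest integer k = 4.

4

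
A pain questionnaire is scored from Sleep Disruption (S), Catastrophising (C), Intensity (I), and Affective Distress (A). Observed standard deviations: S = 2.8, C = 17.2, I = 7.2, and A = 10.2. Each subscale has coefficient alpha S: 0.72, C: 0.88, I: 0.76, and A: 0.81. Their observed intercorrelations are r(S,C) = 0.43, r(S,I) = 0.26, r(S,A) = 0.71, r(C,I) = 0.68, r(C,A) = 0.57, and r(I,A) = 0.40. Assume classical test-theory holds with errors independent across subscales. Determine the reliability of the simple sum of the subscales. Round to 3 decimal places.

Var(S+C+I+A) = 2.8² + 17.2² + 7.2² + 10.2² + 2·[2.8·17.2·0.43 + 2.8·7.2·0.26 + 2.8·10.2·0.71 + 17.2·7.2·0.68 + 17.2·10.2·0.57 + 7.2·10.2·0.40] = 459.56 + 519.632 = 979.192.
Because errors are independent across components, Cov(Tᵢ,Tⱼ) = Cov(Xᵢ,Xⱼ); the off-diagonal part of the true-score variance is the same as above.
True-score variance = [2.8²·0.72 + 17.2²·0.88 + 7.2²·0.76 + 10.2²·0.81] + 519.632 = 389.655 + 519.632 = 909.287.
Reliability = 909.287 / 979.192 = 0.929.

0.929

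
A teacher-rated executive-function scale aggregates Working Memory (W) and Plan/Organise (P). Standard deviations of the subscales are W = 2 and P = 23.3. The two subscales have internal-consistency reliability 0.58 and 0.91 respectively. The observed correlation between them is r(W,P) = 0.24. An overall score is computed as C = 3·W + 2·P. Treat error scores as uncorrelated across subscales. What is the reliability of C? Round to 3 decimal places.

Var(C) = 3²·2² + 2²·23.3² + 2·[6·2·23.3·0.24] = 2207.56 + 134.208 = 2341.77.
Under uncorrelated errors the observed covariances equal the true-score covariances, so only the own-variance terms attenuate.
True-score variance = [3²·2²·0.58 + 2²·23.3²·0.91] + 134.208 = 1997 + 134.208 = 2131.21.
Reliability = 2131.21 / 2341.77 = 0.910.

0.910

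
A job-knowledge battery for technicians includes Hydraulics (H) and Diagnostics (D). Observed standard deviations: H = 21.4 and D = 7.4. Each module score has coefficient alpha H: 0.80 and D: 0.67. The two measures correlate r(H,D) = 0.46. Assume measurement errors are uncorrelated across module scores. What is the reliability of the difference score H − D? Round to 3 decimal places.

0.701

Var(H−D) = 21.4² + 7.4² − 2·21.4·7.4·0.46 = 512.72 − 145.691 = 367.029.
With uncorrelated errors the cross-covariances are all true-score covariance, so they carry over unchanged; only the diagonal terms shrink to ρᵢσᵢ².
True-score variance = [21.4²·0.80 + 7.4²·0.67] − 145.691 = 403.057 − 145.691 = 257.366.
Reliability = 257.366 / 367.029 = 0.701.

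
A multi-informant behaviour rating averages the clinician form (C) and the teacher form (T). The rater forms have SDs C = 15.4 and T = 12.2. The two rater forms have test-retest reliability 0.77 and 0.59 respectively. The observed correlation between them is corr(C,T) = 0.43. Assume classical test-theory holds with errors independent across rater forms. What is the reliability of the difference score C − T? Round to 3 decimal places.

Var(C−T) = 15.4² + 12.2² − 2·15.4·12.2·0.43 = 386 − 161.577 = 224.423.
With uncorrelated errors the cross-covariances are all true-score covariance, so they carry over unchanged; only the diagonal terms shrink to ρᵢσᵢ².
True-score variance = [15.4²·0.77 + 12.2²·0.59] − 161.577 = 270.429 − 161.577 = 108.852.
Reliability = 108.852 / 224.423 = 0.485.

0.485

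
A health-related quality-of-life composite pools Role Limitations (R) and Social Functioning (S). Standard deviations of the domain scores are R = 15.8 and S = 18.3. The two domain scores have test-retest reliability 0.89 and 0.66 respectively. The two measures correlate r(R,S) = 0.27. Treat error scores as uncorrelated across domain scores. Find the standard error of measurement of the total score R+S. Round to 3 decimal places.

Var(total) = 584.53 + 156.136 = 740.666.
True-score variance = 443.207 + 156.136 = 599.343, so reliability = 0.8092.
Error variance = 740.666 − 599.343 = 141.323; SEM = √141.323 = 11.888.

11.888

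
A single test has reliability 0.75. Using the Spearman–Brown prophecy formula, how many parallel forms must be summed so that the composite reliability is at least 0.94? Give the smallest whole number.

k ≥ ρ*(1−ρ₁)/(ρ₁(1−ρ*)) = 0.94·0.25 / (0.75·0.06) = 5.222.
Smallest integer k = 6.

6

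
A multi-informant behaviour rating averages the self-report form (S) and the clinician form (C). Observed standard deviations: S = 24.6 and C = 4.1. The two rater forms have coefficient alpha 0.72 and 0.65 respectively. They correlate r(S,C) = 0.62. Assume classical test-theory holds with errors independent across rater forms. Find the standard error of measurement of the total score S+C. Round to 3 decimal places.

Var(total) = 621.97 + 125.066 = 747.036.
True-score variance = 446.642 + 125.066 = 571.708, so reliability = 0.7653.
Error variance = 747.036 − 571.708 = 175.328; SEM = √175.328 = 13.241.

13.241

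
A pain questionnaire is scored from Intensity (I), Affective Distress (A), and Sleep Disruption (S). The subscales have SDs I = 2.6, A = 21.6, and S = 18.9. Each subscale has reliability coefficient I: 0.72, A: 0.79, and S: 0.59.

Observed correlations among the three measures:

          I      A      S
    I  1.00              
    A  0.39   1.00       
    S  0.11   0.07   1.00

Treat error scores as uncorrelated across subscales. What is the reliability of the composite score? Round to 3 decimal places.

0.739

Var(I+A+S) = 2.6² + 21.6² + 18.9² + 2·[2.6·21.6·0.39 + 2.6·18.9·0.11 + 21.6·18.9·0.07] = 830.53 + 111.769 = 942.299.
Under uncorrelated errors the observed covariances equal the true-score covariances, so only the own-variance terms attenuate.
True-score variance = [2.6²·0.72 + 21.6²·0.79 + 18.9²·0.59] + 111.769 = 584.203 + 111.769 = 695.973.
Reliability = 695.973 / 942.299 = 0.739.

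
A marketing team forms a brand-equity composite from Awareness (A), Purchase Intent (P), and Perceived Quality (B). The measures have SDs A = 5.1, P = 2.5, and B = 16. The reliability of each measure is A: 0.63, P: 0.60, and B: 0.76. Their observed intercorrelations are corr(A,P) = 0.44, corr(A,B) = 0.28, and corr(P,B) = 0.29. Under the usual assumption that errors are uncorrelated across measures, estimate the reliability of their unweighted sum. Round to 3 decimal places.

Var(A+P+B) = 5.1² + 2.5² + 16² + 2·[5.1·2.5·0.44 + 5.1·16·0.28 + 2.5·16·0.29] = 288.26 + 80.116 = 368.376.
With uncorrelated errors the cross-covariances are all true-score covariance, so they carry over unchanged; only the diagonal terms shrink to ρᵢσᵢ².
True-score variance = [5.1²·0.63 + 2.5²·0.60 + 16²·0.76] + 80.116 = 214.696 + 80.116 = 294.812.
Reliability = 294.812 / 368.376 = 0.800.

0.800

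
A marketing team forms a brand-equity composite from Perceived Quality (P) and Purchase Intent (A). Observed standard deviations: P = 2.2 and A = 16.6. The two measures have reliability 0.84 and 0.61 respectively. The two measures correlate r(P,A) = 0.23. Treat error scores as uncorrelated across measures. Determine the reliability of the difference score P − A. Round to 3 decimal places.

Var(P−A) = 2.2² + 16.6² − 2·2.2·16.6·0.23 = 280.4 − 16.7992 = 263.601.
Because errors are independent across components, Cov(Tᵢ,Tⱼ) = Cov(Xᵢ,Xⱼ); the off-diagonal part of the true-score variance is the same as above.
True-score variance = [2.2²·0.84 + 16.6²·0.61] − 16.7992 = 172.157 − 16.7992 = 155.358.
Reliability = 155.358 / 263.601 = 0.589.

0.589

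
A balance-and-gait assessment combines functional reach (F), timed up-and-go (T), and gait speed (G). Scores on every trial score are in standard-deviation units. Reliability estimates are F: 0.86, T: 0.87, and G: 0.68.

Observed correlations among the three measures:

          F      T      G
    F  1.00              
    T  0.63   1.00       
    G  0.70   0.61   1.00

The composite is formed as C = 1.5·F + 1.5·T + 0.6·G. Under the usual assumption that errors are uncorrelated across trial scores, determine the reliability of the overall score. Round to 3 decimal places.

0.928

Var(C) = 1.5² + 1.5² + 0.6² + 2·[2.25·0.63 + 0.9·0.70 + 0.9·0.61] = 4.86 + 5.193 = 10.053.
Under uncorrelated errors the observed covariances equal the true-score covariances, so only the own-variance terms attenuate.
True-score variance = [1.5²·0.86 + 1.5²·0.87 + 0.6²·0.68] + 5.193 = 4.1373 + 5.193 = 9.3303.
Reliability = 9.3303 / 10.053 = 0.928.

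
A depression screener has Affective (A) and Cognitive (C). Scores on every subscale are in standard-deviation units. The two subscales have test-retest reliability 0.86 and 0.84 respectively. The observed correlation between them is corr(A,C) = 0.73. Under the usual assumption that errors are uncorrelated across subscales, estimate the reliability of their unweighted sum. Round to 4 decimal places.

0.9133

Var(A+C) = 2 + 2·[0.73] = 2 + 1.46 = 3.46.
Under uncorrelated errors the observed covariances equal the true-score covariances, so only the own-variance terms attenuate.
True-score variance = [0.86 + 0.84] + 1.46 = 1.7 + 1.46 = 3.16.
Reliability = 3.16 / 3.46 = 0.9133.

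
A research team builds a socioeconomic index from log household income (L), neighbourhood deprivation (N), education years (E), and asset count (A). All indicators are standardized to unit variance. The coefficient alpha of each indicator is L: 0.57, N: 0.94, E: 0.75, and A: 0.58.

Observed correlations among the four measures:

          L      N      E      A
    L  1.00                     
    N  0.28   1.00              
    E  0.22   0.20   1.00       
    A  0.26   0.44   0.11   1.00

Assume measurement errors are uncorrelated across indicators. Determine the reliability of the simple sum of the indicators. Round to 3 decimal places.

Var(L+N+E+A) = 4 + 2·[0.28 + 0.22 + 0.26 + 0.20 + 0.44 + 0.11] = 4 + 3.02 = 7.02.
Because errors are independent across components, Cov(Tᵢ,Tⱼ) = Cov(Xᵢ,Xⱼ); the off-diagonal part of the true-score variance is the same as above.
True-score variance = [0.57 + 0.94 + 0.75 + 0.58] + 3.02 = 2.84 + 3.02 = 5.86.
Reliability = 5.86 / 7.02 = 0.835.

0.835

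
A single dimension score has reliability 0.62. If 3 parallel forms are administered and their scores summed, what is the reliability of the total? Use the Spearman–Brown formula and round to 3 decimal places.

ρ_k = kρ / (1 + (k−1)ρ) = 3·0.62 / (1 + 2·0.62) = 1.860 / 2.240 = 0.830.

0.830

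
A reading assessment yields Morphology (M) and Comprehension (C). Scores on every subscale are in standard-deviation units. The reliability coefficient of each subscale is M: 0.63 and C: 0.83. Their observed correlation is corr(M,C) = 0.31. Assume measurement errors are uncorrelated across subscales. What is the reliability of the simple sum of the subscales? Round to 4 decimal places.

0.7939

Var(M+C) = 2 + 2·[0.31] = 2 + 0.62 = 2.62.
Because errors are independent across components, Cov(Tᵢ,Tⱼ) = Cov(Xᵢ,Xⱼ); the off-diagonal part of the true-score variance is the same as above.
True-score variance = [0.63 + 0.83] + 0.62 = 1.46 + 0.62 = 2.08.
Reliability = 2.08 / 2.62 = 0.7939.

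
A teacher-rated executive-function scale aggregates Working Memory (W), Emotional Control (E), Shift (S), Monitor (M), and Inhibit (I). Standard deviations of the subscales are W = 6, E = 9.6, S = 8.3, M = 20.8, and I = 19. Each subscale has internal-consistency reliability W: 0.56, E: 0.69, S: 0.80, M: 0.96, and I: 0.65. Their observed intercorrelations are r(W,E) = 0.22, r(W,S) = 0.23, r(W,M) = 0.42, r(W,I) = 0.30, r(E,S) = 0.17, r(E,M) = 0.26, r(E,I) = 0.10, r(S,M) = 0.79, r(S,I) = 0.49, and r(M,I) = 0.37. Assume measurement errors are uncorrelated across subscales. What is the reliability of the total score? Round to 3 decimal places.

0.904

Var(W+E+S+M+I) = 6² + 9.6² + 8.3² + 20.8² + 19² + 2·[6·9.6·0.22 + 6·8.3·0.23 + 6·20.8·0.42 + 6·19·0.30 + 9.6·8.3·0.17 + 9.6·20.8·0.26 + 9.6·19·0.10 + 8.3·20.8·0.79 + 8.3·19·0.49 + 20.8·19·0.37] = 990.69 + 1108.65 = 2099.34.
Because errors are independent across components, Cov(Tᵢ,Tⱼ) = Cov(Xᵢ,Xⱼ); the off-diagonal part of the true-score variance is the same as above.
True-score variance = [6²·0.56 + 9.6²·0.69 + 8.3²·0.80 + 20.8²·0.96 + 19²·0.65] + 1108.65 = 788.847 + 1108.65 = 1897.5.
Reliability = 1897.5 / 2099.34 = 0.904.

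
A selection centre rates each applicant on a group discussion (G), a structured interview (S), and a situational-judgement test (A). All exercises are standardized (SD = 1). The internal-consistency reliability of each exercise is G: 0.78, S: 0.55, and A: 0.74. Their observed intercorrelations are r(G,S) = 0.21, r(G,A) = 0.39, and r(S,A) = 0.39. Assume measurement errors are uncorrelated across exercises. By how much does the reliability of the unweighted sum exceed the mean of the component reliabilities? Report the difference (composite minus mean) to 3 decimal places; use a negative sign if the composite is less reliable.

0.123

Var(sum) = 3 + 1.98 = 4.98; true-score variance = 2.07 + 1.98 = 4.05; composite reliability = 0.8133.
Mean component reliability = 0.6900.
Difference = 0.8133 − 0.6900 = 0.123.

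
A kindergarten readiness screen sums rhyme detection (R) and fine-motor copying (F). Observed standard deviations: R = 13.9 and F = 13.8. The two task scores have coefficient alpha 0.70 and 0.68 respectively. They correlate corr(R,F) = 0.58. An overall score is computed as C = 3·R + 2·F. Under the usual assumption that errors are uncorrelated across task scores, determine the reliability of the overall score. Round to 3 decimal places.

0.800

Var(C) = 3²·13.9² + 2²·13.8² + 2·[6·13.9·13.8·0.58] = 2500.65 + 1335.07 = 3835.72.
With uncorrelated errors the cross-covariances are all true-score covariance, so they carry over unchanged; only the diagonal terms shrink to ρᵢσᵢ².
True-score variance = [3²·13.9²·0.70 + 2²·13.8²·0.68] + 1335.07 = 1735.22 + 1335.07 = 3070.29.
Reliability = 3070.29 / 3835.72 = 0.800.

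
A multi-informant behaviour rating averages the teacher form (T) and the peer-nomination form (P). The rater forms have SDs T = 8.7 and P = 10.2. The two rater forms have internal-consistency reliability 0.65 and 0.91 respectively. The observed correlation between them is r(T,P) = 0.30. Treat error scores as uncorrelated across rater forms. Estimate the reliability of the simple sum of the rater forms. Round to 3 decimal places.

Var(T+P) = 8.7² + 10.2² + 2·[8.7·10.2·0.30] = 179.73 + 53.244 = 232.974.
Because errors are independent across components, Cov(Tᵢ,Tⱼ) = Cov(Xᵢ,Xⱼ); the off-diagonal part of the true-score variance is the same as above.
True-score variance = [8.7²·0.65 + 10.2²·0.91] + 53.244 = 143.875 + 53.244 = 197.119.
Reliability = 197.119 / 232.974 = 0.846.

0.846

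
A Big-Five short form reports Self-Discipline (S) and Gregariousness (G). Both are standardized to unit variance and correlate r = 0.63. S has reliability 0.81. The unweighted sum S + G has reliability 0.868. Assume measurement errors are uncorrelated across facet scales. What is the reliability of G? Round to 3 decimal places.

Var(S+G) = 2 + 2·0.63 = 3.260.
True-score variance = ρ_S + ρ_G + 2·0.63, so 0.868 = (0.81 + ρ_G + 1.26) / 3.260.
ρ_G = 0.868·3.260 − 0.81 − 1.26 = 0.760.

0.760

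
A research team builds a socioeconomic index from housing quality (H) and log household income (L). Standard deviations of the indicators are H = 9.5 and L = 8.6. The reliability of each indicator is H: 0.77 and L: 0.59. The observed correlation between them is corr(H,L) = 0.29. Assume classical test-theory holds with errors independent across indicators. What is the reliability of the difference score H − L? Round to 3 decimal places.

0.563

Var(H−L) = 9.5² + 8.6² − 2·9.5·8.6·0.29 = 164.21 − 47.386 = 116.824.
Under uncorrelated errors the observed covariances equal the true-score covariances, so only the own-variance terms attenuate.
True-score variance = [9.5²·0.77 + 8.6²·0.59] − 47.386 = 113.129 − 47.386 = 65.7429.
Reliability = 65.7429 / 116.824 = 0.563.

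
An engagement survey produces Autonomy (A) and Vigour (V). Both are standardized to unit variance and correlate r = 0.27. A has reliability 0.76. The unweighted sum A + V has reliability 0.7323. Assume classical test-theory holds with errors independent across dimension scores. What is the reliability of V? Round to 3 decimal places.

0.560

Var(A+V) = 2 + 2·0.27 = 2.540.
True-score variance = ρ_A + ρ_V + 2·0.27, so 0.7323 = (0.76 + ρ_V + 0.54) / 2.540.
ρ_V = 0.7323·2.540 − 0.76 − 0.54 = 0.560.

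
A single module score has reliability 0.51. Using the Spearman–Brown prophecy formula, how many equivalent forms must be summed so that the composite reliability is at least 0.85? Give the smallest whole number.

6

k ≥ ρ*(1−ρ₁)/(ρ₁(1−ρ*)) = 0.85·0.49 / (0.51·0.15) = 5.444.
Smallest integer k = 6.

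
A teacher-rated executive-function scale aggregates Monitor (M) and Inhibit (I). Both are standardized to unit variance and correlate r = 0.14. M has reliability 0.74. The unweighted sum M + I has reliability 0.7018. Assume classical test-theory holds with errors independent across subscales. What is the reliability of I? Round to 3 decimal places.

0.580

Var(M+I) = 2 + 2·0.14 = 2.280.
True-score variance = ρ_M + ρ_I + 2·0.14, so 0.7018 = (0.74 + ρ_I + 0.28) / 2.280.
ρ_I = 0.7018·2.280 − 0.74 − 0.28 = 0.580.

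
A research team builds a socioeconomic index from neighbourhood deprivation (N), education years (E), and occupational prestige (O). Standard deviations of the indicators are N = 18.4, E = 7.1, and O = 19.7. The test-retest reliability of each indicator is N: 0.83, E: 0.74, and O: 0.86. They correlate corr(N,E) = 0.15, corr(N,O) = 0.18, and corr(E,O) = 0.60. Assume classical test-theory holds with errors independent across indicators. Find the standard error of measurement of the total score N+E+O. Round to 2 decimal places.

11.18

Var(total) = 777.06 + 337.529 = 1114.59.
True-score variance = 652.066 + 337.529 = 989.594, so reliability = 0.8879.
Error variance = 1114.59 − 989.594 = 124.994; SEM = √124.994 = 11.18.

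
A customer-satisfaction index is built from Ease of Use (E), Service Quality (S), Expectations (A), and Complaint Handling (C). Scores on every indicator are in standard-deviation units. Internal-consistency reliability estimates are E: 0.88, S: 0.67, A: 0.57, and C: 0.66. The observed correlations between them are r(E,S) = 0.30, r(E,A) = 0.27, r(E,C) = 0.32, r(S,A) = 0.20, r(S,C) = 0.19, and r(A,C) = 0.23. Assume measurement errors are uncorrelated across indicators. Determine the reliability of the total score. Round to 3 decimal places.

Var(E+S+A+C) = 4 + 2·[0.30 + 0.27 + 0.32 + 0.20 + 0.19 + 0.23] = 4 + 3.02 = 7.02.
Under uncorrelated errors the observed covariances equal the true-score covariances, so only the own-variance terms attenuate.
True-score variance = [0.88 + 0.67 + 0.57 + 0.66] + 3.02 = 2.78 + 3.02 = 5.8.
Reliability = 5.8 / 7.02 = 0.826.

0.826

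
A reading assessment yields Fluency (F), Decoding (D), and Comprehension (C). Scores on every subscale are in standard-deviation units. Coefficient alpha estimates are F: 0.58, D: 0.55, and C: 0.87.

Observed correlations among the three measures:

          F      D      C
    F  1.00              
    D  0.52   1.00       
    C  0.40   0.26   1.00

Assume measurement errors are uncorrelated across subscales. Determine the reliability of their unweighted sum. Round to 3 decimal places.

0.813

Var(F+D+C) = 3 + 2·[0.52 + 0.40 + 0.26] = 3 + 2.36 = 5.36.
Because errors are independent across components, Cov(Tᵢ,Tⱼ) = Cov(Xᵢ,Xⱼ); the off-diagonal part of the true-score variance is the same as above.
True-score variance = [0.58 + 0.55 + 0.87] + 2.36 = 2 + 2.36 = 4.36.
Reliability = 4.36 / 5.36 = 0.813.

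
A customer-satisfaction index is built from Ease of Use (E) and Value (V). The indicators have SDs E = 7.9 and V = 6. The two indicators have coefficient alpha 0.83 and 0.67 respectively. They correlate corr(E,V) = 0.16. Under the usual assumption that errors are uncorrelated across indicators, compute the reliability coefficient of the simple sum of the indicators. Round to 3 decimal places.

0.802

Var(E+V) = 7.9² + 6² + 2·[7.9·6·0.16] = 98.41 + 15.168 = 113.578.
Because errors are independent across components, Cov(Tᵢ,Tⱼ) = Cov(Xᵢ,Xⱼ); the off-diagonal part of the true-score variance is the same as above.
True-score variance = [7.9²·0.83 + 6²·0.67] + 15.168 = 75.9203 + 15.168 = 91.0883.
Reliability = 91.0883 / 113.578 = 0.802.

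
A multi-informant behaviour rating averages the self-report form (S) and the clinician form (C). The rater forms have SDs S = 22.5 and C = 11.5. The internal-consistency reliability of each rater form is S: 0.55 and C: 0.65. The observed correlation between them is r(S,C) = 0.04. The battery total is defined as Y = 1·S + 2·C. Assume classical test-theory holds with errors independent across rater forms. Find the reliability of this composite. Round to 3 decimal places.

0.616

Var(Y) = 22.5² + 2²·11.5² + 2·[2·22.5·11.5·0.04] = 1035.25 + 41.4 = 1076.65.
Because errors are independent across components, Cov(Tᵢ,Tⱼ) = Cov(Xᵢ,Xⱼ); the off-diagonal part of the true-score variance is the same as above.
True-score variance = [22.5²·0.55 + 2²·11.5²·0.65] + 41.4 = 622.288 + 41.4 = 663.688.
Reliability = 663.688 / 1076.65 = 0.616.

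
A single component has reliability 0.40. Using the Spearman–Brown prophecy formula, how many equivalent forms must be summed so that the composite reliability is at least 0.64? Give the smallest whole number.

3

k ≥ ρ*(1−ρ₁)/(ρ₁(1−ρ*)) = 0.64·0.60 / (0.40·0.36) = 2.667.
Smallest integer k = 3.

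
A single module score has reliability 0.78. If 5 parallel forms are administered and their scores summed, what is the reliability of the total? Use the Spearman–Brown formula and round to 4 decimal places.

ρ_k = kρ / (1 + (k−1)ρ) = 5·0.78 / (1 + 4·0.78) = 3.900 / 4.120 = 0.9466.

0.9466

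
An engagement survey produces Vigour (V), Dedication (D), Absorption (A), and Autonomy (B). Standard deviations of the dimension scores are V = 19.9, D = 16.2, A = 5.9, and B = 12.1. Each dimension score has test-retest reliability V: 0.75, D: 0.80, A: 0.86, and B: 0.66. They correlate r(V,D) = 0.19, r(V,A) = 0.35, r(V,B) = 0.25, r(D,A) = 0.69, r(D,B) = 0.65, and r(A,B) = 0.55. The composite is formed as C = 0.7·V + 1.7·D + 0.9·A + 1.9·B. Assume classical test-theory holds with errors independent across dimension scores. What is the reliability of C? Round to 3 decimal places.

0.873

Var(C) = 0.7²·19.9² + 1.7²·16.2² + 0.9²·5.9² + 1.9²·12.1² + 2·[1.19·19.9·16.2·0.19 + 0.63·19.9·5.9·0.35 + 1.33·19.9·12.1·0.25 + 1.53·16.2·5.9·0.69 + 3.23·16.2·12.1·0.65 + 1.71·5.9·12.1·0.55] = 1509.23 + 1516.86 = 3026.1.
With uncorrelated errors the cross-covariances are all true-score covariance, so they carry over unchanged; only the diagonal terms shrink to ρᵢσᵢ².
True-score variance = [0.7²·19.9²·0.75 + 1.7²·16.2²·0.80 + 0.9²·5.9²·0.86 + 1.9²·12.1²·0.66] + 1516.86 = 1125.38 + 1516.86 = 2642.24.
Reliability = 2642.24 / 3026.1 = 0.873.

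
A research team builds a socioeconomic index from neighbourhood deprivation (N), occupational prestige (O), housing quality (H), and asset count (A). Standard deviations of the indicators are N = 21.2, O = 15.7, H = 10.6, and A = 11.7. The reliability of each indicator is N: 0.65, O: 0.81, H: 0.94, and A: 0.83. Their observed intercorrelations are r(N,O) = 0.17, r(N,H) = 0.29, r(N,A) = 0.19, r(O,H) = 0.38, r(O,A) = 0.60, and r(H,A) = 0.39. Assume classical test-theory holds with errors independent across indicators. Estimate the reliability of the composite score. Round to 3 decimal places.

Var(N+O+H+A) = 21.2² + 15.7² + 10.6² + 11.7² + 2·[21.2·15.7·0.17 + 21.2·10.6·0.29 + 21.2·11.7·0.19 + 15.7·10.6·0.38 + 15.7·11.7·0.60 + 10.6·11.7·0.39] = 945.18 + 781.401 = 1726.58.
With uncorrelated errors the cross-covariances are all true-score covariance, so they carry over unchanged; only the diagonal terms shrink to ρᵢσᵢ².
True-score variance = [21.2²·0.65 + 15.7²·0.81 + 10.6²·0.94 + 11.7²·0.83] + 781.401 = 711.03 + 781.401 = 1492.43.
Reliability = 1492.43 / 1726.58 = 0.864.

0.864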